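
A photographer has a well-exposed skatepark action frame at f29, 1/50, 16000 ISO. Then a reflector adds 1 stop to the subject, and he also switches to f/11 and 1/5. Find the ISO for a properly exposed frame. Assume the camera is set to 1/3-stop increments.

Scene light: 1 stop brighter.
Aperture: f/29 → f/25 → f/22 → f/20 → f/18 → f/16 → f/14 → f/13 → f/11 — 2 2/3 stops larger aperture (brighter).
Shutter speed: 1/50 → 1/40 → 1/30 → 1/25 → 1/20 → 1/15 → 1/13 → 1/10 → 1/8 → 1/6 → 1/5 — 3 1/3 stops longer (brighter).
Net so far: 7 stops brighter. ISO: 16000 → 12800 → 10000 → 8000 → 6400 → 5000 → 4000 → 3200 → 2500 → 2000 → 1600 → 1250 → 1000 → 800 → 640 → 500 → 400 → 320 → 250 → 200 → 160 → 125.

ISO 125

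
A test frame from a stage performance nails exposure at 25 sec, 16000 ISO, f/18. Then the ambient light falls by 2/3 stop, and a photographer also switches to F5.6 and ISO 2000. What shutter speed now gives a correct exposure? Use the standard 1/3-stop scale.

30 s

Scene light: 2/3 stop darker.
Aperture: f/18 → f/16 → f/14 → f/13 → f/11 → f/10 → f/9 → f/8 → f/7.1 → f/6.3 → f/5.6 — 3 1/3 stops wider (brighter).
ISO: 16000 → 12800 → 10000 → 8000 → 6400 → 5000 → 4000 → 3200 → 2500 → 2000 — 3 stops dropped (darker).
Net so far: 1/3 stop darker. Shutter speed: 25 → 30.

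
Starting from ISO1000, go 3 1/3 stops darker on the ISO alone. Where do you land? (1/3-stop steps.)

ISO 100

ISO: 1000 → 800 → 640 → 500 → 400 → 320 → 250 → 200 → 160 → 125 → 100 — 3 1/3 stops lower (darker).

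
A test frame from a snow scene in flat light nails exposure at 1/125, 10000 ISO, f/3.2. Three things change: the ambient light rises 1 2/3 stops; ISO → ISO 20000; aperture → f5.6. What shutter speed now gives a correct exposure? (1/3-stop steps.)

Scene light: 1 2/3 stops brighter.
ISO: 10000 → 12800 → 16000 → 20000 — 1 stop higher (brighter).
Aperture: f/3.2 → f/3.5 → f/4 → f/4.5 → f/5 → f/5.6 — 1 2/3 stops smaller aperture (darker).
Net so far: 1 stop brighter. Shutter speed: 1/125 → 1/160 → 1/200 → 1/250.

1/250s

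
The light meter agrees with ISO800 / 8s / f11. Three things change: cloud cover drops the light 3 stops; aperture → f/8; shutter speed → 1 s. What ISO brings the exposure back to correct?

Scene light: 3 stops darker.
Aperture: f/11 → f/8 — 1 stop larger aperture (brighter).
Shutter speed: 8 → 4 → 2 → 1 — 3 stops faster (darker).
Net so far: 5 stops darker. ISO: 800 → 1600 → 3200 → 6400 → 12800 → 25600.

ISO 25600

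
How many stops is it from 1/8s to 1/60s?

3 stops

1/8 → 1/15 → 1/30 → 1/60 — count the steps: 3 stops.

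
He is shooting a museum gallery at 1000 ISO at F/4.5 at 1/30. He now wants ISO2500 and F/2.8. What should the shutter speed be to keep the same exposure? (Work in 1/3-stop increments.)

ISO: 1000 → 1250 → 1600 → 2000 → 2500 — 1 1/3 stops higher (brighter).
Aperture: f/4.5 → f/4 → f/3.5 → f/3.2 → f/2.8 — 1 1/3 stops wider (brighter).
Net change so far: 2 2/3 stops brighter. Offset with the shutter speed: 1/30 → 1/40 → 1/50 → 1/60 → 1/80 → 1/100 → 1/125 → 1/160 → 1/200.

1/200s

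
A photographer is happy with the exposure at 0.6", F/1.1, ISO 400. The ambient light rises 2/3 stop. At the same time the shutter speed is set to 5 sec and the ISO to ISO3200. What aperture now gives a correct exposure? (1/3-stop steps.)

f/11

Scene light: 2/3 stop brighter.
Shutter speed: 0.6 → 0.8 → 1 → 1.3 → 1.6 → 2 → 2.5 → 3.2 → 4 → 5 — 3 stops slower (brighter).
ISO: 400 → 500 → 640 → 800 → 1000 → 1250 → 1600 → 2000 → 2500 → 3200 — 3 stops raised (brighter).
Net so far: 6 2/3 stops brighter. Aperture: f/1.1 → f/1.2 → f/1.4 → f/1.6 → f/1.8 → f/2 → f/2.2 → f/2.5 → f/2.8 → f/3.2 → f/3.5 → f/4 → f/4.5 → f/5 → f/5.6 → f/6.3 → f/7.1 → f/8 → f/9 → f/10 → f/11.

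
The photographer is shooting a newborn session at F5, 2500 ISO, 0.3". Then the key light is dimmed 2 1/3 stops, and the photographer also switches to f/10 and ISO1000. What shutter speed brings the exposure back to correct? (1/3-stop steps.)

15 s

Scene light: 2 1/3 stops darker.
Aperture: f/5 → f/5.6 → f/6.3 → f/7.1 → f/8 → f/9 → f/10 — 2 stops stopped down (darker).
ISO: 2500 → 2000 → 1600 → 1250 → 1000 — 1 1/3 stops dropped (darker).
Net so far: 5 2/3 stops darker. Shutter speed: 0.3 → 0.4 → 0.5 → 0.6 → 0.8 → 1 → 1.3 → 1.6 → 2 → 2.5 → 3.2 → 4 → 5 → 6 → 8 → 10 → 13 → 15.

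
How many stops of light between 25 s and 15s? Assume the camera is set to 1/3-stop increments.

25 → 20 → 15 — count the steps: 2 third-stops = 2/3 stop.

2/3 stop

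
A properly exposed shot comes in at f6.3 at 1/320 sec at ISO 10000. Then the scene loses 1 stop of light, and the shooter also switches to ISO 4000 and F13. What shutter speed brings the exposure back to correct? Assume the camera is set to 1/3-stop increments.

Scene light: 1 stop darker.
ISO: 10000 → 8000 → 6400 → 5000 → 4000 — 1 1/3 stops lower (darker).
Aperture: f/6.3 → f/7.1 → f/8 → f/9 → f/10 → f/11 → f/13 — 2 stops smaller aperture (darker).
Net so far: 4 1/3 stops darker. Shutter speed: 1/320 → 1/250 → 1/200 → 1/160 → 1/125 → 1/100 → 1/80 → 1/60 → 1/50 → 1/40 → 1/30 → 1/25 → 1/20 → 1/15.

1/15s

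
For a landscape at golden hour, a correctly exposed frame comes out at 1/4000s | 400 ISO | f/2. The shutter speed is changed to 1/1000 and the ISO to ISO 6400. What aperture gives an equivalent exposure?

Shutter speed: 1/4000 → 1/2000 → 1/1000 — 2 stops longer (brighter).
ISO: 400 → 800 → 1600 → 3200 → 6400 — 4 stops raised (brighter).
Net change so far: 6 stops brighter. Offset with the aperture: f/2 → f/2.8 → f/4 → f/5.6 → f/8 → f/11 → f/16.

f/16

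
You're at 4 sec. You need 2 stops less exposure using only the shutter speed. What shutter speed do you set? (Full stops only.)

Shutter speed: 4 → 2 → 1 — 2 stops faster (darker).

1 s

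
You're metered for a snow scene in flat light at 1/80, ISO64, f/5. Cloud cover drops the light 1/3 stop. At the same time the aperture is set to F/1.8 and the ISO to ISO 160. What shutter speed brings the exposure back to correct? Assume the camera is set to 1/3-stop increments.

1/1250s

Scene light: 1/3 stop darker.
Aperture: f/5 → f/4.5 → f/4 → f/3.5 → f/3.2 → f/2.8 → f/2.5 → f/2.2 → f/2 → f/1.8 — 3 stops wider (brighter).
ISO: 64 → 80 → 100 → 125 → 160 — 1 1/3 stops higher (brighter).
Net so far: 4 stops brighter. Shutter speed: 1/80 → 1/100 → 1/125 → 1/160 → 1/200 → 1/250 → 1/320 → 1/400 → 1/500 → 1/640 → 1/800 → 1/1000 → 1/1250.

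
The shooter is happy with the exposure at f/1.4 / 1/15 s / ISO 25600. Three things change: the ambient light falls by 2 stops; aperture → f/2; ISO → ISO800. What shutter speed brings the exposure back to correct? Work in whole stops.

Scene light: 2 stops darker.
Aperture: f/1.4 → f/2 — 1 stop smaller aperture (darker).
ISO: 25600 → 12800 → 6400 → 3200 → 1600 → 800 — 5 stops lower (darker).
Net so far: 8 stops darker. Shutter speed: 1/15 → 1/8 → 1/4 → 1/2 → 1 → 2 → 4 → 8 → 15.

15 s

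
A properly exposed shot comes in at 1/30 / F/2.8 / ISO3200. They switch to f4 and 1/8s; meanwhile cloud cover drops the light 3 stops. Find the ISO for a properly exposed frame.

Scene light: 3 stops darker.
Aperture: f/2.8 → f/4 — 1 stop narrower (darker).
Shutter speed: 1/30 → 1/15 → 1/8 — 2 stops slower (brighter).
Net so far: 2 stops darker. ISO: 3200 → 6400 → 12800.

ISO 12800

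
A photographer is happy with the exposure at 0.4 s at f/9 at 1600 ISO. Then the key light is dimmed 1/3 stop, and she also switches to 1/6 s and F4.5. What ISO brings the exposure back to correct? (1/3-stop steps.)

ISO 1250

Scene light: 1/3 stop darker.
Shutter speed: 0.4 → 0.3 → 1/4 → 1/5 → 1/6 — 1 1/3 stops faster (darker).
Aperture: f/9 → f/8 → f/7.1 → f/6.3 → f/5.6 → f/5 → f/4.5 — 2 stops opened up (brighter).
Net so far: 1/3 stop brighter. ISO: 1600 → 1250.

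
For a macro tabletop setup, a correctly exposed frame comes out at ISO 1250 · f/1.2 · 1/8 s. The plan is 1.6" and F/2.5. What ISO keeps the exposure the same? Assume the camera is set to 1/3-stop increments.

ISO 400

Shutter speed: 1/8 → 1/6 → 1/5 → 1/4 → 0.3 → 0.4 → 0.5 → 0.6 → 0.8 → 1 → 1.3 → 1.6 — 3 2/3 stops longer (brighter).
Aperture: f/1.2 → f/1.4 → f/1.6 → f/1.8 → f/2 → f/2.2 → f/2.5 — 2 stops stopped down (darker).
Net change so far: 1 2/3 stops brighter. Offset with the ISO: 1250 → 1000 → 800 → 640 → 500 → 400.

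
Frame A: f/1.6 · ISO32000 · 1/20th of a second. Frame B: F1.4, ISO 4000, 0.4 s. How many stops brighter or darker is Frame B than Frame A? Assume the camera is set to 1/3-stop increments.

1/3 stop brighter

Aperture: f/1.6 → f/1.4 — 1/3 stop larger aperture (brighter).
Shutter speed: 1/20 → 1/15 → 1/13 → 1/10 → 1/8 → 1/6 → 1/5 → 1/4 → 0.3 → 0.4 — 3 stops slower (brighter).
ISO: 32000 → 25600 → 20000 → 16000 → 12800 → 10000 → 8000 → 6400 → 5000 → 4000 — 3 stops lower (darker).
Net: +1/3 +3 −3 = +1/3 stops.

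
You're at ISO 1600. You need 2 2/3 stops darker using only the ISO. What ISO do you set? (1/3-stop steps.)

ISO 250

ISO: 1600 → 1250 → 1000 → 800 → 640 → 500 → 400 → 320 → 250 — 2 2/3 stops lower (darker).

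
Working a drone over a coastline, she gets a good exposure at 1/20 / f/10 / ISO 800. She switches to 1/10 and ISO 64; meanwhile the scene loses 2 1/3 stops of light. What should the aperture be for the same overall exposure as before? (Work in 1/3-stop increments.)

f/1.8

Scene light: 2 1/3 stops darker.
Shutter speed: 1/20 → 1/15 → 1/13 → 1/10 — 1 stop longer (brighter).
ISO: 800 → 640 → 500 → 400 → 320 → 250 → 200 → 160 → 125 → 100 → 80 → 64 — 3 2/3 stops dropped (darker).
Net so far: 5 stops darker. Aperture: f/10 → f/9 → f/8 → f/7.1 → f/6.3 → f/5.6 → f/5 → f/4.5 → f/4 → f/3.5 → f/3.2 → f/2.8 → f/2.5 → f/2.2 → f/2 → f/1.8.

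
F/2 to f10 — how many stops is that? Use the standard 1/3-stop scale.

4 2/3 stops

f/2 → f/2.2 → f/2.5 → f/2.8 → f/3.2 → f/3.5 → f/4 → f/4.5 → f/5 → f/5.6 → f/6.3 → f/7.1 → f/8 → f/9 → f/10 — count the steps: 14 third-stops = 4 2/3 stops.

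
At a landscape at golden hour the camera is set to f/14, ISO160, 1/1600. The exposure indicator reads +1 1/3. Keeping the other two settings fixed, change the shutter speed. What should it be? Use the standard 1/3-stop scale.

1/4000s

Overexposed by 1 1/3 stops → need 1 1/3 stops darker.
Shutter speed: 1/1600 → 1/2000 → 1/2500 → 1/3200 → 1/4000.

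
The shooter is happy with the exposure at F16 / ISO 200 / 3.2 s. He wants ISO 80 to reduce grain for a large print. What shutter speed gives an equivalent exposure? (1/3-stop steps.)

8 s

ISO: 200 → 160 → 125 → 100 → 80 — 1 1/3 stops dropped (darker).
Need 1 1/3 stops brighter from the shutter speed: 3.2 → 4 → 5 → 6 → 8.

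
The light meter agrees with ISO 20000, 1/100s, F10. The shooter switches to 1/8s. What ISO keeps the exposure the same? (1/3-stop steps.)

Shutter speed: 1/100 → 1/80 → 1/60 → 1/50 → 1/40 → 1/30 → 1/25 → 1/20 → 1/15 → 1/13 → 1/10 → 1/8 — 3 2/3 stops slower (brighter).
Need 3 2/3 stops darker from the ISO: 20000 → 16000 → 12800 → 10000 → 8000 → 6400 → 5000 → 4000 → 3200 → 2500 → 2000 → 1600.

ISO 1600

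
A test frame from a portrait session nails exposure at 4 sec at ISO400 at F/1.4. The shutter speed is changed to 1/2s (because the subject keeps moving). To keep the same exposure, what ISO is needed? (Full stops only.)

Shutter speed: 4 → 2 → 1 → 1/2 — 3 stops faster (darker).
Need 3 stops brighter from the ISO: 400 → 800 → 1600 → 3200.

ISO 3200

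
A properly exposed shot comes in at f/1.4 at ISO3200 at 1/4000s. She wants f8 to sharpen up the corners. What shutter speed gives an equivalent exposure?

1/125s

Aperture: f/1.4 → f/2 → f/2.8 → f/4 → f/5.6 → f/8 — 5 stops stopped down (darker).
Need 5 stops brighter from the shutter speed: 1/4000 → 1/2000 → 1/1000 → 1/500 → 1/250 → 1/125.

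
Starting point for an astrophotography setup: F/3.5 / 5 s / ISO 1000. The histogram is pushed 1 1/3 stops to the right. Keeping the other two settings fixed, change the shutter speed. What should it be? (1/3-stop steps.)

2 s

Overexposed by 1 1/3 stops → need 1 1/3 stops darker.
Shutter speed: 5 → 4 → 3.2 → 2.5 → 2.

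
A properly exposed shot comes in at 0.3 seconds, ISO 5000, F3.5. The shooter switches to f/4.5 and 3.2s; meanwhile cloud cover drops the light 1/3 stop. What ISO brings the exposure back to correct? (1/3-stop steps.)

Scene light: 1/3 stop darker.
Aperture: f/3.5 → f/4 → f/4.5 — 2/3 stop smaller aperture (darker).
Shutter speed: 0.3 → 0.4 → 0.5 → 0.6 → 0.8 → 1 → 1.3 → 1.6 → 2 → 2.5 → 3.2 — 3 1/3 stops longer (brighter).
Net so far: 2 1/3 stops brighter. ISO: 5000 → 4000 → 3200 → 2500 → 2000 → 1600 → 1250 → 1000.

ISO 1000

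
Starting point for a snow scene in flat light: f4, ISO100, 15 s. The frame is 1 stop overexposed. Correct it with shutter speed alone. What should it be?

Overexposed by 1 stop → need 1 stop darker.
Shutter speed: 15 → 8.

8 s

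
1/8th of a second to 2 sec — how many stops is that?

1/8 → 1/4 → 1/2 → 1 → 2 — count the steps: 4 stops.

4 stops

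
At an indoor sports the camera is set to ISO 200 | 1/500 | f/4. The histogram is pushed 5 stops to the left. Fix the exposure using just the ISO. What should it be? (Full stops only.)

ISO 6400

Underexposed by 5 stops → need 5 stops brighter.
ISO: 200 → 400 → 800 → 1600 → 3200 → 6400.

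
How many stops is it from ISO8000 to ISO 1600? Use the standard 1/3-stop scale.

8000 → 6400 → 5000 → 4000 → 3200 → 2500 → 2000 → 1600 — count the steps: 7 third-stops = 2 1/3 stops.

2 1/3 stops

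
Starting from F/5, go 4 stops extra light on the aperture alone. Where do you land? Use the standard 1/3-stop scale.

f/1.2

Aperture: f/5 → f/4.5 → f/4 → f/3.5 → f/3.2 → f/2.8 → f/2.5 → f/2.2 → f/2 → f/1.8 → f/1.6 → f/1.4 → f/1.2 — 4 stops opened up (brighter).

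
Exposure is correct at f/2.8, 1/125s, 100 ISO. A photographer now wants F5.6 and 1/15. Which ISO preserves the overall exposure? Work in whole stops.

ISO 50

Aperture: f/2.8 → f/4 → f/5.6 — 2 stops stopped down (darker).
Shutter speed: 1/125 → 1/60 → 1/30 → 1/15 — 3 stops slower (brighter).
Net change so far: 1 stop brighter. Offset with the ISO: 100 → 50.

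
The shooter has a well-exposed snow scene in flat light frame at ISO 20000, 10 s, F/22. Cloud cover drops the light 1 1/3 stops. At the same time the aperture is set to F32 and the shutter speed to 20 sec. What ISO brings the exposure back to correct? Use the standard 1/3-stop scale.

Scene light: 1 1/3 stops darker.
Aperture: f/22 → f/25 → f/29 → f/32 — 1 stop stopped down (darker).
Shutter speed: 10 → 13 → 15 → 20 — 1 stop slower (brighter).
Net so far: 1 1/3 stops darker. ISO: 20000 → 25600 → 32000 → 40000 → 51200.

ISO 51200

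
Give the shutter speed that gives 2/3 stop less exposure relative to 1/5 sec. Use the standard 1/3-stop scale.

Shutter speed: 1/5 → 1/6 → 1/8 — 2/3 stop faster (darker).

1/8s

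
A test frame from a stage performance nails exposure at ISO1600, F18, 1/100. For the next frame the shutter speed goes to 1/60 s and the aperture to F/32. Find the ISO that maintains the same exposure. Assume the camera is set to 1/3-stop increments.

ISO 3200

Shutter speed: 1/100 → 1/80 → 1/60 — 2/3 stop slower (brighter).
Aperture: f/18 → f/20 → f/22 → f/25 → f/29 → f/32 — 1 2/3 stops narrower (darker).
Net change so far: 1 stop darker. Offset with the ISO: 1600 → 2000 → 2500 → 3200.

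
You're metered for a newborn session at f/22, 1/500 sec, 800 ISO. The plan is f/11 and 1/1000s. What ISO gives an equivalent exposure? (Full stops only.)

Aperture: f/22 → f/16 → f/11 — 2 stops opened up (brighter).
Shutter speed: 1/500 → 1/1000 — 1 stop shorter (darker).
Net change so far: 1 stop brighter. Offset with the ISO: 800 → 400.

ISO 400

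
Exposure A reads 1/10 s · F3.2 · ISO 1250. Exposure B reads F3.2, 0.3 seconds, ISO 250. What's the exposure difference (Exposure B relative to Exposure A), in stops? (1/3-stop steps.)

2/3 stop darker

Aperture: unchanged.
Shutter speed: 1/10 → 1/8 → 1/6 → 1/5 → 1/4 → 0.3 — 1 2/3 stops slower (brighter).
ISO: 1250 → 1000 → 800 → 640 → 500 → 400 → 320 → 250 — 2 1/3 stops dropped (darker).
Net: +1 2/3 −2 1/3 = −2/3 stops.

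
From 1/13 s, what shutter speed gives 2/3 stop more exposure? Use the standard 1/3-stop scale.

Shutter speed: 1/13 → 1/10 → 1/8 — 2/3 stop longer (brighter).

1/8s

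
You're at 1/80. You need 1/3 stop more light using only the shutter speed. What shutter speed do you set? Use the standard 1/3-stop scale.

Shutter speed: 1/80 → 1/60 — 1/3 stop longer (brighter).

1/60s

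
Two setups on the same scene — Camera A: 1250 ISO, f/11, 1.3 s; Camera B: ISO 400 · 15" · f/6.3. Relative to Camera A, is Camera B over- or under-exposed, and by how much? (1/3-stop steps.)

3 2/3 stops brighter

Aperture: f/11 → f/10 → f/9 → f/8 → f/7.1 → f/6.3 — 1 2/3 stops opened up (brighter).
Shutter speed: 1.3 → 1.6 → 2 → 2.5 → 3.2 → 4 → 5 → 6 → 8 → 10 → 13 → 15 — 3 2/3 stops slower (brighter).
ISO: 1250 → 1000 → 800 → 640 → 500 → 400 — 1 2/3 stops dropped (darker).
Net: +1 2/3 +3 2/3 −1 2/3 = +3 2/3 stops.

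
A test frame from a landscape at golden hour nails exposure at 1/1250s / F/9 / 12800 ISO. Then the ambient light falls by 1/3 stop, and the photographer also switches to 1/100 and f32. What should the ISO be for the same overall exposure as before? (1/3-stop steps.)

Scene light: 1/3 stop darker.
Shutter speed: 1/1250 → 1/1000 → 1/800 → 1/640 → 1/500 → 1/400 → 1/320 → 1/250 → 1/200 → 1/160 → 1/125 → 1/100 — 3 2/3 stops slower (brighter).
Aperture: f/9 → f/10 → f/11 → f/13 → f/14 → f/16 → f/18 → f/20 → f/22 → f/25 → f/29 → f/32 — 3 2/3 stops smaller aperture (darker).
Net so far: 1/3 stop darker. ISO: 12800 → 16000.

ISO 16000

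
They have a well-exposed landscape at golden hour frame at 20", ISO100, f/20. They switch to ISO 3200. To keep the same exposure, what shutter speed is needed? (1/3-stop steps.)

ISO: 100 → 125 → 160 → 200 → 250 → 320 → 400 → 500 → 640 → 800 → 1000 → 1250 → 1600 → 2000 → 2500 → 3200 — 5 stops higher (brighter).
Need 5 stops darker from the shutter speed: 20 → 15 → 13 → 10 → 8 → 6 → 5 → 4 → 3.2 → 2.5 → 2 → 1.6 → 1.3 → 1 → 0.8 → 0.6.

0.6 s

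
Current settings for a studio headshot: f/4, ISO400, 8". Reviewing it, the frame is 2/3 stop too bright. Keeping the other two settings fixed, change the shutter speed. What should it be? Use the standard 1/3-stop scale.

Overexposed by 2/3 stop → need 2/3 stop darker.
Shutter speed: 8 → 6 → 5.

5 s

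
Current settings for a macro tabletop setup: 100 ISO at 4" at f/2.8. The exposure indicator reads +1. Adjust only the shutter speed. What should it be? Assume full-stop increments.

2 s

Overexposed by 1 stop → need 1 stop darker.
Shutter speed: 4 → 2.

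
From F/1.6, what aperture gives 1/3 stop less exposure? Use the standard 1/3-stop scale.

Aperture: f/1.6 → f/1.8 — 1/3 stop stopped down (darker).

f/1.8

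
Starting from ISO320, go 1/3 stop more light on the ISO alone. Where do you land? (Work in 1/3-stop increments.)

ISO: 320 → 400 — 1/3 stop higher (brighter).

ISO 400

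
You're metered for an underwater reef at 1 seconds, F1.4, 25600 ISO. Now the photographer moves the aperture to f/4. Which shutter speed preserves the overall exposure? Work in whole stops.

8 s

Aperture: f/1.4 → f/2 → f/2.8 → f/4 — 3 stops narrower (darker).
Need 3 stops brighter from the shutter speed: 1 → 2 → 4 → 8.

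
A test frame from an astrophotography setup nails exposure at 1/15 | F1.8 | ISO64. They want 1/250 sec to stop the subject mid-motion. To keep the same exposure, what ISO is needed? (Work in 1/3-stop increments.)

ISO 1000

Shutter speed: 1/15 → 1/20 → 1/25 → 1/30 → 1/40 → 1/50 → 1/60 → 1/80 → 1/100 → 1/125 → 1/160 → 1/200 → 1/250 — 4 stops faster (darker).
Need 4 stops brighter from the ISO: 64 → 80 → 100 → 125 → 160 → 200 → 250 → 320 → 400 → 500 → 640 → 800 → 1000.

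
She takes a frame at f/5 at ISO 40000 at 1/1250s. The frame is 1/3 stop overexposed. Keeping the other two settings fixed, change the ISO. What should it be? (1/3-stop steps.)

Overexposed by 1/3 stop → need 1/3 stop darker.
ISO: 40000 → 32000.

ISO 32000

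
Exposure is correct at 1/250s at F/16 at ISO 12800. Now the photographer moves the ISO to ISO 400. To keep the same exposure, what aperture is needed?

ISO: 12800 → 6400 → 3200 → 1600 → 800 → 400 — 5 stops lower (darker).
Need 5 stops brighter from the aperture: f/16 → f/11 → f/8 → f/5.6 → f/4 → f/2.8.

f/2.8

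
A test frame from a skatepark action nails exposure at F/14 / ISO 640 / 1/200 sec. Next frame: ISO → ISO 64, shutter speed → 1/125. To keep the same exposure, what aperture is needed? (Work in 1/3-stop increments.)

f/5.6

ISO: 640 → 500 → 400 → 320 → 250 → 200 → 160 → 125 → 100 → 80 → 64 — 3 1/3 stops dropped (darker).
Shutter speed: 1/200 → 1/160 → 1/125 — 2/3 stop slower (brighter).
Net change so far: 2 2/3 stops darker. Offset with the aperture: f/14 → f/13 → f/11 → f/10 → f/9 → f/8 → f/7.1 → f/6.3 → f/5.6.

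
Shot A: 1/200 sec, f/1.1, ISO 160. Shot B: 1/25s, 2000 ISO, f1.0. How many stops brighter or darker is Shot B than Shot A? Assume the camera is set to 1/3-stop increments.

7 stops brighter

Aperture: f/1.1 → f/1.0 — 1/3 stop wider (brighter).
Shutter speed: 1/200 → 1/160 → 1/125 → 1/100 → 1/80 → 1/60 → 1/50 → 1/40 → 1/30 → 1/25 — 3 stops longer (brighter).
ISO: 160 → 200 → 250 → 320 → 400 → 500 → 640 → 800 → 1000 → 1250 → 1600 → 2000 — 3 2/3 stops higher (brighter).
Net: +1/3 +3 +3 2/3 = +7 stops.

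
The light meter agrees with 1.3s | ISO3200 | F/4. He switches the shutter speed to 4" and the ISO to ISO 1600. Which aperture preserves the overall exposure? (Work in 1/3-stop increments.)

Shutter speed: 1.3 → 1.6 → 2 → 2.5 → 3.2 → 4 — 1 2/3 stops slower (brighter).
ISO: 3200 → 2500 → 2000 → 1600 — 1 stop dropped (darker).
Net change so far: 2/3 stop brighter. Offset with the aperture: f/4 → f/4.5 → f/5.

f/5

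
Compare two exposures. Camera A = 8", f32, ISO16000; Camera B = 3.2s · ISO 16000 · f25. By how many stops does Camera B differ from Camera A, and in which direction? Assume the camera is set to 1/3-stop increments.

Aperture: f/32 → f/29 → f/25 — 2/3 stop larger aperture (brighter).
Shutter speed: 8 → 6 → 5 → 4 → 3.2 — 1 1/3 stops shorter (darker).
ISO: unchanged.
Net: +2/3 −1 1/3 = −2/3 stops.

2/3 stop darker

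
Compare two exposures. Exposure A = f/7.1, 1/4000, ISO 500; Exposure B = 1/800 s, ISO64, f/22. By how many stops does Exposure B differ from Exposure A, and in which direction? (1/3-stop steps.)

4 stops darker

Aperture: f/7.1 → f/8 → f/9 → f/10 → f/11 → f/13 → f/14 → f/16 → f/18 → f/20 → f/22 — 3 1/3 stops smaller aperture (darker).
Shutter speed: 1/4000 → 1/3200 → 1/2500 → 1/2000 → 1/1600 → 1/1250 → 1/1000 → 1/800 — 2 1/3 stops slower (brighter).
ISO: 500 → 400 → 320 → 250 → 200 → 160 → 125 → 100 → 80 → 64 — 3 stops dropped (darker).
Net: −3 1/3 +2 1/3 −3 = −4 stops.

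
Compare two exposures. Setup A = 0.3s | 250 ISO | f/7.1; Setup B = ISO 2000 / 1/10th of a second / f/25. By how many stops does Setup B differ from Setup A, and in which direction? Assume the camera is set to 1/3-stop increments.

2 1/3 stops darker

Aperture: f/7.1 → f/8 → f/9 → f/10 → f/11 → f/13 → f/14 → f/16 → f/18 → f/20 → f/22 → f/25 — 3 2/3 stops narrower (darker).
Shutter speed: 0.3 → 1/4 → 1/5 → 1/6 → 1/8 → 1/10 — 1 2/3 stops faster (darker).
ISO: 250 → 320 → 400 → 500 → 640 → 800 → 1000 → 1250 → 1600 → 2000 — 3 stops raised (brighter).
Net: −3 2/3 −1 2/3 +3 = −2 1/3 stops.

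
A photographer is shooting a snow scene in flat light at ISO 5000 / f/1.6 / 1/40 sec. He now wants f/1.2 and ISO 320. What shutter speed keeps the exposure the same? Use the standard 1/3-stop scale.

1/4s

Aperture: f/1.6 → f/1.4 → f/1.2 — 2/3 stop wider (brighter).
ISO: 5000 → 4000 → 3200 → 2500 → 2000 → 1600 → 1250 → 1000 → 800 → 640 → 500 → 400 → 320 — 4 stops lower (darker).
Net change so far: 3 1/3 stops darker. Offset with the shutter speed: 1/40 → 1/30 → 1/25 → 1/20 → 1/15 → 1/13 → 1/10 → 1/8 → 1/6 → 1/5 → 1/4.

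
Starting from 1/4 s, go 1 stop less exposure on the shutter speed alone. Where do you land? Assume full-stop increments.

Shutter speed: 1/4 → 1/8 — 1 stop faster (darker).

1/8s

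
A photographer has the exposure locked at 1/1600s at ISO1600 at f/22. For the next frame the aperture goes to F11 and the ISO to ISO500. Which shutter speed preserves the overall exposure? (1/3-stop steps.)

Aperture: f/22 → f/20 → f/18 → f/16 → f/14 → f/13 → f/11 — 2 stops wider (brighter).
ISO: 1600 → 1250 → 1000 → 800 → 640 → 500 — 1 2/3 stops lower (darker).
Net change so far: 1/3 stop brighter. Offset with the shutter speed: 1/1600 → 1/2000.

1/2000s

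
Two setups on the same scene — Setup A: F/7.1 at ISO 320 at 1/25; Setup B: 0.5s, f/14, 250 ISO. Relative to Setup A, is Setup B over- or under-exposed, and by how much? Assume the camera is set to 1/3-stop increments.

Aperture: f/7.1 → f/8 → f/9 → f/10 → f/11 → f/13 → f/14 — 2 stops smaller aperture (darker).
Shutter speed: 1/25 → 1/20 → 1/15 → 1/13 → 1/10 → 1/8 → 1/6 → 1/5 → 1/4 → 0.3 → 0.4 → 0.5 — 3 2/3 stops longer (brighter).
ISO: 320 → 250 — 1/3 stop dropped (darker).
Net: −2 +3 2/3 −1/3 = +1 1/3 stops.

1 1/3 stops brighter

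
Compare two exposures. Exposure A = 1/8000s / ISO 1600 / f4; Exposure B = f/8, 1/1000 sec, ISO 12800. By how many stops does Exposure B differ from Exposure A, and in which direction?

Aperture: f/4 → f/5.6 → f/8 — 2 stops smaller aperture (darker).
Shutter speed: 1/8000 → 1/4000 → 1/2000 → 1/1000 — 3 stops slower (brighter).
ISO: 1600 → 3200 → 6400 → 12800 — 3 stops higher (brighter).
Net: −2 +3 +3 = +4 stops.

4 stops brighter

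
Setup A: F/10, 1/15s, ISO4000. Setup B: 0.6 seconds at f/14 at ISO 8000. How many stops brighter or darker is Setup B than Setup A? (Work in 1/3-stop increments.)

Aperture: f/10 → f/11 → f/13 → f/14 — 1 stop stopped down (darker).
Shutter speed: 1/15 → 1/13 → 1/10 → 1/8 → 1/6 → 1/5 → 1/4 → 0.3 → 0.4 → 0.5 → 0.6 — 3 1/3 stops slower (brighter).
ISO: 4000 → 5000 → 6400 → 8000 — 1 stop higher (brighter).
Net: −1 +3 1/3 +1 = +3 1/3 stops.

3 1/3 stops brighter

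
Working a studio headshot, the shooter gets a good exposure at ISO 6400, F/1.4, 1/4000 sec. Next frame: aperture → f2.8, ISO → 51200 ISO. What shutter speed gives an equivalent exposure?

Aperture: f/1.4 → f/2 → f/2.8 — 2 stops narrower (darker).
ISO: 6400 → 12800 → 25600 → 51200 — 3 stops raised (brighter).
Net change so far: 1 stop brighter. Offset with the shutter speed: 1/4000 → 1/8000.

1/8000s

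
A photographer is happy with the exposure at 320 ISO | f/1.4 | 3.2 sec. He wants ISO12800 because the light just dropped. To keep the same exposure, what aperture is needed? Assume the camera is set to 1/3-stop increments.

f/9

ISO: 320 → 400 → 500 → 640 → 800 → 1000 → 1250 → 1600 → 2000 → 2500 → 3200 → 4000 → 5000 → 6400 → 8000 → 10000 → 12800 — 5 1/3 stops higher (brighter).
Need 5 1/3 stops darker from the aperture: f/1.4 → f/1.6 → f/1.8 → f/2 → f/2.2 → f/2.5 → f/2.8 → f/3.2 → f/3.5 → f/4 → f/4.5 → f/5 → f/5.6 → f/6.3 → f/7.1 → f/8 → f/9.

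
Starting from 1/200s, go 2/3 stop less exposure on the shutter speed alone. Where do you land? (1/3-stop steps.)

Shutter speed: 1/200 → 1/250 → 1/320 — 2/3 stop shorter (darker).

1/320s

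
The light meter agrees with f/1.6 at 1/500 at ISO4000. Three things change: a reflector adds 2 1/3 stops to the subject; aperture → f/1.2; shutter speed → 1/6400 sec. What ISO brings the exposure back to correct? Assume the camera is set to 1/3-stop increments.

Scene light: 2 1/3 stops brighter.
Aperture: f/1.6 → f/1.4 → f/1.2 — 2/3 stop wider (brighter).
Shutter speed: 1/500 → 1/640 → 1/800 → 1/1000 → 1/1250 → 1/1600 → 1/2000 → 1/2500 → 1/3200 → 1/4000 → 1/5000 → 1/6400 — 3 2/3 stops faster (darker).
Net so far: 2/3 stop darker. ISO: 4000 → 5000 → 6400.

ISO 6400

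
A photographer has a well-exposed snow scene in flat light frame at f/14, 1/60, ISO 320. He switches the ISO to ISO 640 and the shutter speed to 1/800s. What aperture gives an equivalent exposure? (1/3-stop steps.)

ISO: 320 → 400 → 500 → 640 — 1 stop raised (brighter).
Shutter speed: 1/60 → 1/80 → 1/100 → 1/125 → 1/160 → 1/200 → 1/250 → 1/320 → 1/400 → 1/500 → 1/640 → 1/800 — 3 2/3 stops shorter (darker).
Net change so far: 2 2/3 stops darker. Offset with the aperture: f/14 → f/13 → f/11 → f/10 → f/9 → f/8 → f/7.1 → f/6.3 → f/5.6.

f/5.6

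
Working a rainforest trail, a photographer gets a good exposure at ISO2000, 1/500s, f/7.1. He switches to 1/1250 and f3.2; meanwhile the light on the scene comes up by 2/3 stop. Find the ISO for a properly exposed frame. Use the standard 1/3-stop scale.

Scene light: 2/3 stop brighter.
Shutter speed: 1/500 → 1/640 → 1/800 → 1/1000 → 1/1250 — 1 1/3 stops shorter (darker).
Aperture: f/7.1 → f/6.3 → f/5.6 → f/5 → f/4.5 → f/4 → f/3.5 → f/3.2 — 2 1/3 stops wider (brighter).
Net so far: 1 2/3 stops brighter. ISO: 2000 → 1600 → 1250 → 1000 → 800 → 640.

ISO 640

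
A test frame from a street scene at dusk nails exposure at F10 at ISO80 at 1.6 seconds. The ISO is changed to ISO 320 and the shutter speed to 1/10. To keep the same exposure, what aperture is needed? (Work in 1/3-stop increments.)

ISO: 80 → 100 → 125 → 160 → 200 → 250 → 320 — 2 stops raised (brighter).
Shutter speed: 1.6 → 1.3 → 1 → 0.8 → 0.6 → 0.5 → 0.4 → 0.3 → 1/4 → 1/5 → 1/6 → 1/8 → 1/10 — 4 stops shorter (darker).
Net change so far: 2 stops darker. Offset with the aperture: f/10 → f/9 → f/8 → f/7.1 → f/6.3 → f/5.6 → f/5.

f/5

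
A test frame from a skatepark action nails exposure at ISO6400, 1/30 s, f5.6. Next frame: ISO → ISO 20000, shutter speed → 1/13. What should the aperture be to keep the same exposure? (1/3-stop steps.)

f/16

ISO: 6400 → 8000 → 10000 → 12800 → 16000 → 20000 — 1 2/3 stops raised (brighter).
Shutter speed: 1/30 → 1/25 → 1/20 → 1/15 → 1/13 — 1 1/3 stops slower (brighter).
Net change so far: 3 stops brighter. Offset with the aperture: f/5.6 → f/6.3 → f/7.1 → f/8 → f/9 → f/10 → f/11 → f/13 → f/14 → f/16.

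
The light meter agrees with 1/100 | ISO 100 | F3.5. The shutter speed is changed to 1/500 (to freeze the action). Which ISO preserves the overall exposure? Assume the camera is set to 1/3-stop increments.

ISO 500

Shutter speed: 1/100 → 1/125 → 1/160 → 1/200 → 1/250 → 1/320 → 1/400 → 1/500 — 2 1/3 stops faster (darker).
Need 2 1/3 stops brighter from the ISO: 100 → 125 → 160 → 200 → 250 → 320 → 400 → 500.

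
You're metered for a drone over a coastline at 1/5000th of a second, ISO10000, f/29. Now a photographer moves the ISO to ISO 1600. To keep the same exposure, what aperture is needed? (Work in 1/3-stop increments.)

ISO: 10000 → 8000 → 6400 → 5000 → 4000 → 3200 → 2500 → 2000 → 1600 — 2 2/3 stops lower (darker).
Need 2 2/3 stops brighter from the aperture: f/29 → f/25 → f/22 → f/20 → f/18 → f/16 → f/14 → f/13 → f/11.

f/11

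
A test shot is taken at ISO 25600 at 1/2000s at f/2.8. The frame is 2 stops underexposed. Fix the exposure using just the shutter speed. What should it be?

1/500s

Underexposed by 2 stops → need 2 stops brighter.
Shutter speed: 1/2000 → 1/1000 → 1/500.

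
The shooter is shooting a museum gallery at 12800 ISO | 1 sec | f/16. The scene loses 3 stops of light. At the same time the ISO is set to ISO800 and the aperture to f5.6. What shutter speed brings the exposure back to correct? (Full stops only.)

Scene light: 3 stops darker.
ISO: 12800 → 6400 → 3200 → 1600 → 800 — 4 stops lower (darker).
Aperture: f/16 → f/11 → f/8 → f/5.6 — 3 stops larger aperture (brighter).
Net so far: 4 stops darker. Shutter speed: 1 → 2 → 4 → 8 → 15.

15 s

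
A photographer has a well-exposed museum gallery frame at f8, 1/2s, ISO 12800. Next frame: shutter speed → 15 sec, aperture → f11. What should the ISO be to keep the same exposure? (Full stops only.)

ISO 800

Shutter speed: 1/2 → 1 → 2 → 4 → 8 → 15 — 5 stops longer (brighter).
Aperture: f/8 → f/11 — 1 stop stopped down (darker).
Net change so far: 4 stops brighter. Offset with the ISO: 12800 → 6400 → 3200 → 1600 → 800.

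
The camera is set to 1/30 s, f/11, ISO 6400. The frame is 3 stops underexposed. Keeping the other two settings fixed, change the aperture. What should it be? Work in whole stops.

Underexposed by 3 stops → need 3 stops brighter.
Aperture: f/11 → f/8 → f/5.6 → f/4.

f/4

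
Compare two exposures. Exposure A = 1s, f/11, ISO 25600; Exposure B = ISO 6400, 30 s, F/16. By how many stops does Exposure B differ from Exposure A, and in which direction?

2 stops brighter

Aperture: f/11 → f/16 — 1 stop smaller aperture (darker).
Shutter speed: 1 → 2 → 4 → 8 → 15 → 30 — 5 stops slower (brighter).
ISO: 25600 → 12800 → 6400 — 2 stops dropped (darker).
Net: −1 +5 −2 = +2 stops.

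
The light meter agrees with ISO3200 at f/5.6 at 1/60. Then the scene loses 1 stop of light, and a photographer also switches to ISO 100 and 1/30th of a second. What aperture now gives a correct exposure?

Scene light: 1 stop darker.
ISO: 3200 → 1600 → 800 → 400 → 200 → 100 — 5 stops dropped (darker).
Shutter speed: 1/60 → 1/30 — 1 stop longer (brighter).
Net so far: 5 stops darker. Aperture: f/5.6 → f/4 → f/2.8 → f/2 → f/1.4 → f/1.0.

f/1.0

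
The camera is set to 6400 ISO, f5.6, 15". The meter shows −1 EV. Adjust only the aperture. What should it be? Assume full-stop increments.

f/4

Underexposed by 1 stop → need 1 stop brighter.
Aperture: f/5.6 → f/4.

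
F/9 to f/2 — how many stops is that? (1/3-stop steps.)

f/9 → f/8 → f/7.1 → f/6.3 → f/5.6 → f/5 → f/4.5 → f/4 → f/3.5 → f/3.2 → f/2.8 → f/2.5 → f/2.2 → f/2 — count the steps: 13 third-stops = 4 1/3 stops.

4 1/3 stops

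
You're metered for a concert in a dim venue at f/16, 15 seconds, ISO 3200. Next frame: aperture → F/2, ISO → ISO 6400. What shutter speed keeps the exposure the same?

Aperture: f/16 → f/11 → f/8 → f/5.6 → f/4 → f/2.8 → f/2 — 6 stops opened up (brighter).
ISO: 3200 → 6400 — 1 stop higher (brighter).
Net change so far: 7 stops brighter. Offset with the shutter speed: 15 → 8 → 4 → 2 → 1 → 1/2 → 1/4 → 1/8.

1/8s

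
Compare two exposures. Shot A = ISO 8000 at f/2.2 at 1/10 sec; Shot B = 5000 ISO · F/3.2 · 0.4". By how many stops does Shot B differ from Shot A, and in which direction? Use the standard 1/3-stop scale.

Aperture: f/2.2 → f/2.5 → f/2.8 → f/3.2 — 1 stop smaller aperture (darker).
Shutter speed: 1/10 → 1/8 → 1/6 → 1/5 → 1/4 → 0.3 → 0.4 — 2 stops longer (brighter).
ISO: 8000 → 6400 → 5000 — 2/3 stop dropped (darker).
Net: −1 +2 −2/3 = +1/3 stops.

1/3 stop brighter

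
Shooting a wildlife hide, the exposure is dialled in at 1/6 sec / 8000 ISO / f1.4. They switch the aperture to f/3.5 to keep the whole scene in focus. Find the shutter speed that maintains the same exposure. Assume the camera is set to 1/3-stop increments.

1 s

Aperture: f/1.4 → f/1.6 → f/1.8 → f/2 → f/2.2 → f/2.5 → f/2.8 → f/3.2 → f/3.5 — 2 2/3 stops stopped down (darker).
Need 2 2/3 stops brighter from the shutter speed: 1/6 → 1/5 → 1/4 → 0.3 → 0.4 → 0.5 → 0.6 → 0.8 → 1.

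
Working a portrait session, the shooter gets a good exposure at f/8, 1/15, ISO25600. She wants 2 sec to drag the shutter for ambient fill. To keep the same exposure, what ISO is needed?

Shutter speed: 1/15 → 1/8 → 1/4 → 1/2 → 1 → 2 — 5 stops longer (brighter).
Need 5 stops darker from the ISO: 25600 → 12800 → 6400 → 3200 → 1600 → 800.

ISO 800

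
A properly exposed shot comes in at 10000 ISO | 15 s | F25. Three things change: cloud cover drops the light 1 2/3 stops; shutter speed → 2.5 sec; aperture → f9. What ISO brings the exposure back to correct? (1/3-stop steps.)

Scene light: 1 2/3 stops darker.
Shutter speed: 15 → 13 → 10 → 8 → 6 → 5 → 4 → 3.2 → 2.5 — 2 2/3 stops shorter (darker).
Aperture: f/25 → f/22 → f/20 → f/18 → f/16 → f/14 → f/13 → f/11 → f/10 → f/9 — 3 stops wider (brighter).
Net so far: 1 1/3 stops darker. ISO: 10000 → 12800 → 16000 → 20000 → 25600.

ISO 25600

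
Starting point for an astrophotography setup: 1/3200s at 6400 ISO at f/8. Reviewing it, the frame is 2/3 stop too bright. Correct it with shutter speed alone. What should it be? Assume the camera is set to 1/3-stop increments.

1/5000s

Overexposed by 2/3 stop → need 2/3 stop darker.
Shutter speed: 1/3200 → 1/4000 → 1/5000.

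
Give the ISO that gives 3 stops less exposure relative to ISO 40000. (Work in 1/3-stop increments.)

ISO 5000

ISO: 40000 → 32000 → 25600 → 20000 → 16000 → 12800 → 10000 → 8000 → 6400 → 5000 — 3 stops dropped (darker).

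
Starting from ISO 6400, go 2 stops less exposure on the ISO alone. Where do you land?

ISO 1600

ISO: 6400 → 3200 → 1600 — 2 stops dropped (darker).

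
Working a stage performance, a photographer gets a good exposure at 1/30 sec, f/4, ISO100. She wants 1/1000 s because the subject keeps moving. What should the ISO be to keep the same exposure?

ISO 3200

Shutter speed: 1/30 → 1/60 → 1/125 → 1/250 → 1/500 → 1/1000 — 5 stops faster (darker).
Need 5 stops brighter from the ISO: 100 → 200 → 400 → 800 → 1600 → 3200.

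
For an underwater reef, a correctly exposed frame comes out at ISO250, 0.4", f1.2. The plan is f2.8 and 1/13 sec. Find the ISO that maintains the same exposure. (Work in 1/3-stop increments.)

Aperture: f/1.2 → f/1.4 → f/1.6 → f/1.8 → f/2 → f/2.2 → f/2.5 → f/2.8 — 2 1/3 stops stopped down (darker).
Shutter speed: 0.4 → 0.3 → 1/4 → 1/5 → 1/6 → 1/8 → 1/10 → 1/13 — 2 1/3 stops faster (darker).
Net change so far: 4 2/3 stops darker. Offset with the ISO: 250 → 320 → 400 → 500 → 640 → 800 → 1000 → 1250 → 1600 → 2000 → 2500 → 3200 → 4000 → 5000 → 6400.

ISO 6400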